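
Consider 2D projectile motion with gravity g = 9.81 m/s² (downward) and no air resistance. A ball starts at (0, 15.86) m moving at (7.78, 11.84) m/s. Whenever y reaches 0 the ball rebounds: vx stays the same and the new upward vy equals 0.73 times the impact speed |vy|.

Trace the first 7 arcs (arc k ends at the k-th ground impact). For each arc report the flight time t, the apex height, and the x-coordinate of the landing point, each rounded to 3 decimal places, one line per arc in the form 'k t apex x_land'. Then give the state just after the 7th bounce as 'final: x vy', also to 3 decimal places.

1 3.373 23.005 26.239
2 3.162 12.259 50.838
3 2.308 6.533 68.796
4 1.685 3.481 81.905
5 1.230 1.855 91.474
6 0.898 0.989 98.460
7 0.655 0.527 103.560
final: 103.560 2.347

Arc 1: start y=15.860, vy=11.840 → t=3.373, apex=23.005, x_land=26.239, impact vy=-21.245
  bounce: vy ← 0.73·21.245 = 15.509
Arc 2: start y=0.000, vy=15.509 → t=3.162, apex=12.259, x_land=50.838, impact vy=-15.509
  bounce: vy ← 0.73·15.509 = 11.322
Arc 3: start y=0.000, vy=11.322 → t=2.308, apex=6.533, x_land=68.796, impact vy=-11.322
  bounce: vy ← 0.73·11.322 = 8.265
Arc 4: start y=0.000, vy=8.265 → t=1.685, apex=3.481, x_land=81.905, impact vy=-8.265
  bounce: vy ← 0.73·8.265 = 6.033
Arc 5: start y=0.000, vy=6.033 → t=1.230, apex=1.855, x_land=91.474, impact vy=-6.033
  bounce: vy ← 0.73·6.033 = 4.404
Arc 6: start y=0.000, vy=4.404 → t=0.898, apex=0.989, x_land=98.460, impact vy=-4.404
  bounce: vy ← 0.73·4.404 = 3.215
Arc 7: start y=0.000, vy=3.215 → t=0.655, apex=0.527, x_land=103.560, impact vy=-3.215
  bounce: vy ← 0.73·3.215 = 2.347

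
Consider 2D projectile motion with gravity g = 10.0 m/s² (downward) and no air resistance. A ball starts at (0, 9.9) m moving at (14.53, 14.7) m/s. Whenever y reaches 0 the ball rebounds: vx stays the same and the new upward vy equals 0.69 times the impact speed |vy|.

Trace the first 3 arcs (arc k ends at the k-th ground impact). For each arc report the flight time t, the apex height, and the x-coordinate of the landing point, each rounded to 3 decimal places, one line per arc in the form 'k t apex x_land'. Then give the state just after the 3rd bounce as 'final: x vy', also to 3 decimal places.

Arc 1: start y=9.900, vy=14.700 → t=3.505, apex=20.704, x_land=50.926, impact vy=-20.349
  bounce: vy ← 0.69·20.349 = 14.041
Arc 2: start y=0.000, vy=14.041 → t=2.808, apex=9.857, x_land=91.729, impact vy=-14.041
  bounce: vy ← 0.69·14.041 = 9.688
Arc 3: start y=0.000, vy=9.688 → t=1.938, apex=4.693, x_land=119.884, impact vy=-9.688
  bounce: vy ← 0.69·9.688 = 6.685

1 3.505 20.704 50.926
2 2.808 9.857 91.729
3 1.938 4.693 119.884
final: 119.884 6.685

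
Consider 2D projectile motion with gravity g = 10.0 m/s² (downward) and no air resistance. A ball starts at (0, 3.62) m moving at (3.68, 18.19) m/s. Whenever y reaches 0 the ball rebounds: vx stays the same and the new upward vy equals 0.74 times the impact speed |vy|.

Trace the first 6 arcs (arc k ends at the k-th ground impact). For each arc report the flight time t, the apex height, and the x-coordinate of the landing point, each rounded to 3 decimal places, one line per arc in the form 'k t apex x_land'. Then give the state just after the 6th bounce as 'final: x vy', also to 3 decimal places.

1 3.827 20.164 14.084
2 2.972 11.042 25.021
3 2.199 6.046 33.115
4 1.628 3.311 39.104
5 1.204 1.813 43.536
6 0.891 0.993 46.816
final: 46.816 3.298

Arc 1: start y=3.620, vy=18.190 → t=3.827, apex=20.164, x_land=14.084, impact vy=-20.082
  bounce: vy ← 0.74·20.082 = 14.860
Arc 2: start y=0.000, vy=14.860 → t=2.972, apex=11.042, x_land=25.021, impact vy=-14.860
  bounce: vy ← 0.74·14.860 = 10.997
Arc 3: start y=0.000, vy=10.997 → t=2.199, apex=6.046, x_land=33.115, impact vy=-10.997
  bounce: vy ← 0.74·10.997 = 8.138
Arc 4: start y=0.000, vy=8.138 → t=1.628, apex=3.311, x_land=39.104, impact vy=-8.138
  bounce: vy ← 0.74·8.138 = 6.022
Arc 5: start y=0.000, vy=6.022 → t=1.204, apex=1.813, x_land=43.536, impact vy=-6.022
  bounce: vy ← 0.74·6.022 = 4.456
Arc 6: start y=0.000, vy=4.456 → t=0.891, apex=0.993, x_land=46.816, impact vy=-4.456
  bounce: vy ← 0.74·4.456 = 3.298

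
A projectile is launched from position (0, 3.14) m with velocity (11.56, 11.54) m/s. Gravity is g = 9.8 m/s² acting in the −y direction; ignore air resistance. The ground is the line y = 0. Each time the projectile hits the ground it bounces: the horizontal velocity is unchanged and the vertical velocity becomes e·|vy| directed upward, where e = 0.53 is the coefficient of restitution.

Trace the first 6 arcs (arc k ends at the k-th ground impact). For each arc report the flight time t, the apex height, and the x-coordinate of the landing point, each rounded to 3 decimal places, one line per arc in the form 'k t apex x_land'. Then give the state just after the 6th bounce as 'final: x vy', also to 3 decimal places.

Arc 1: start y=3.140, vy=11.540 → t=2.601, apex=9.934, x_land=30.073, impact vy=-13.954
  bounce: vy ← 0.53·13.954 = 7.396
Arc 2: start y=0.000, vy=7.396 → t=1.509, apex=2.791, x_land=47.520, impact vy=-7.396
  bounce: vy ← 0.53·7.396 = 3.920
Arc 3: start y=0.000, vy=3.920 → t=0.800, apex=0.784, x_land=56.768, impact vy=-3.920
  bounce: vy ← 0.53·3.920 = 2.077
Arc 4: start y=0.000, vy=2.077 → t=0.424, apex=0.220, x_land=61.669, impact vy=-2.077
  bounce: vy ← 0.53·2.077 = 1.101
Arc 5: start y=0.000, vy=1.101 → t=0.225, apex=0.062, x_land=64.266, impact vy=-1.101
  bounce: vy ← 0.53·1.101 = 0.584
Arc 6: start y=0.000, vy=0.584 → t=0.119, apex=0.017, x_land=65.643, impact vy=-0.584
  bounce: vy ← 0.53·0.584 = 0.309

1 2.601 9.934 30.073
2 1.509 2.791 47.520
3 0.800 0.784 56.768
4 0.424 0.220 61.669
5 0.225 0.062 64.266
6 0.119 0.017 65.643
final: 65.643 0.309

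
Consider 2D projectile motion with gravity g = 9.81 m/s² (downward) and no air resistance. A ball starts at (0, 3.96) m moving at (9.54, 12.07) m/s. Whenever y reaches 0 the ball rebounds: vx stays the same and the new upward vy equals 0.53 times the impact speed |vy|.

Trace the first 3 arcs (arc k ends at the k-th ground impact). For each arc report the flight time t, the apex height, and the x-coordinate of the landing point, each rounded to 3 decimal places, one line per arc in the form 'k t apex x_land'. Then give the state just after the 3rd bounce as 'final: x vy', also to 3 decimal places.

Arc 1: start y=3.960, vy=12.070 → t=2.754, apex=11.385, x_land=26.272, impact vy=-14.946
  bounce: vy ← 0.53·14.946 = 7.921
Arc 2: start y=0.000, vy=7.921 → t=1.615, apex=3.198, x_land=41.679, impact vy=-7.921
  bounce: vy ← 0.53·7.921 = 4.198
Arc 3: start y=0.000, vy=4.198 → t=0.856, apex=0.898, x_land=49.844, impact vy=-4.198
  bounce: vy ← 0.53·4.198 = 2.225

1 2.754 11.385 26.272
2 1.615 3.198 41.679
3 0.856 0.898 49.844
final: 49.844 2.225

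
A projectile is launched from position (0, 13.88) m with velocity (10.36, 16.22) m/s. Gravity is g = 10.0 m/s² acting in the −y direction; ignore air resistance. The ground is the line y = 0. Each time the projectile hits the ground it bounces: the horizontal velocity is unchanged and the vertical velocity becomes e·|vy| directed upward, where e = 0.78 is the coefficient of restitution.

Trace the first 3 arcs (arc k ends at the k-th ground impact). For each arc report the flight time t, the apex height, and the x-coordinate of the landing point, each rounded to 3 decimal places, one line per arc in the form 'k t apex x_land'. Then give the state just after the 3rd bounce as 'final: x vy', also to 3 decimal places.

Arc 1: start y=13.880, vy=16.220 → t=3.947, apex=27.034, x_land=40.894, impact vy=-23.253
  bounce: vy ← 0.78·23.253 = 18.137
Arc 2: start y=0.000, vy=18.137 → t=3.627, apex=16.448, x_land=78.474, impact vy=-18.137
  bounce: vy ← 0.78·18.137 = 14.147
Arc 3: start y=0.000, vy=14.147 → t=2.829, apex=10.007, x_land=107.786, impact vy=-14.147
  bounce: vy ← 0.78·14.147 = 11.035

1 3.947 27.034 40.894
2 3.627 16.448 78.474
3 2.829 10.007 107.786
final: 107.786 11.035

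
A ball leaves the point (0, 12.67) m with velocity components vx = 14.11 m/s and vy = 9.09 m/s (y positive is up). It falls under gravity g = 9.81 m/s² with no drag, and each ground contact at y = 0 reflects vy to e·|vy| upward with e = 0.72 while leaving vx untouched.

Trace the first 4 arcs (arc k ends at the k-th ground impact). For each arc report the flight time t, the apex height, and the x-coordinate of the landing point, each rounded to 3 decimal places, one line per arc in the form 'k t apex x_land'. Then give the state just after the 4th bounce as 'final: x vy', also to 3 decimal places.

Arc 1: start y=12.670, vy=9.090 → t=2.782, apex=16.881, x_land=39.251, impact vy=-18.199
  bounce: vy ← 0.72·18.199 = 13.103
Arc 2: start y=0.000, vy=13.103 → t=2.671, apex=8.751, x_land=76.945, impact vy=-13.103
  bounce: vy ← 0.72·13.103 = 9.435
Arc 3: start y=0.000, vy=9.435 → t=1.923, apex=4.537, x_land=104.085, impact vy=-9.435
  bounce: vy ← 0.72·9.435 = 6.793
Arc 4: start y=0.000, vy=6.793 → t=1.385, apex=2.352, x_land=123.626, impact vy=-6.793
  bounce: vy ← 0.72·6.793 = 4.891

1 2.782 16.881 39.251
2 2.671 8.751 76.945
3 1.923 4.537 104.085
4 1.385 2.352 123.626
final: 123.626 4.891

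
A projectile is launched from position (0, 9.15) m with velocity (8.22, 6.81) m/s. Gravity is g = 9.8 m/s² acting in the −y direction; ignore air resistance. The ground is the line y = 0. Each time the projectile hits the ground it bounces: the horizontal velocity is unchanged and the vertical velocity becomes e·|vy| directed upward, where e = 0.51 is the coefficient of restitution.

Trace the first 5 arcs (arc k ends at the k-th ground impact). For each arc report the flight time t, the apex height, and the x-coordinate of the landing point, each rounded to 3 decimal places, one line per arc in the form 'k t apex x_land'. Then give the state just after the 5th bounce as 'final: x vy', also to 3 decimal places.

Arc 1: start y=9.150, vy=6.810 → t=2.228, apex=11.516, x_land=18.314, impact vy=-15.024
  bounce: vy ← 0.51·15.024 = 7.662
Arc 2: start y=0.000, vy=7.662 → t=1.564, apex=2.995, x_land=31.167, impact vy=-7.662
  bounce: vy ← 0.51·7.662 = 3.908
Arc 3: start y=0.000, vy=3.908 → t=0.797, apex=0.779, x_land=37.723, impact vy=-3.908
  bounce: vy ← 0.51·3.908 = 1.993
Arc 4: start y=0.000, vy=1.993 → t=0.407, apex=0.203, x_land=41.066, impact vy=-1.993
  bounce: vy ← 0.51·1.993 = 1.016
Arc 5: start y=0.000, vy=1.016 → t=0.207, apex=0.053, x_land=42.771, impact vy=-1.016
  bounce: vy ← 0.51·1.016 = 0.518

1 2.228 11.516 18.314
2 1.564 2.995 31.167
3 0.797 0.779 37.723
4 0.407 0.203 41.066
5 0.207 0.053 42.771
final: 42.771 0.518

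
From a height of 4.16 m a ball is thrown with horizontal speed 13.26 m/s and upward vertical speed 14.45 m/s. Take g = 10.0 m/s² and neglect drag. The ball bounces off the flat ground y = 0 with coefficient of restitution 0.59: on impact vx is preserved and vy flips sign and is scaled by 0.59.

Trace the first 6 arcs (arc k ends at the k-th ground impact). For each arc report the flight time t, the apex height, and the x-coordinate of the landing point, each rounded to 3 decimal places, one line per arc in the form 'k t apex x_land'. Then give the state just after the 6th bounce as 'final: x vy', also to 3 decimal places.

Arc 1: start y=4.160, vy=14.450 → t=3.154, apex=14.600, x_land=41.819, impact vy=-17.088
  bounce: vy ← 0.59·17.088 = 10.082
Arc 2: start y=0.000, vy=10.082 → t=2.016, apex=5.082, x_land=68.557, impact vy=-10.082
  bounce: vy ← 0.59·10.082 = 5.948
Arc 3: start y=0.000, vy=5.948 → t=1.190, apex=1.769, x_land=84.332, impact vy=-5.948
  bounce: vy ← 0.59·5.948 = 3.510
Arc 4: start y=0.000, vy=3.510 → t=0.702, apex=0.616, x_land=93.639, impact vy=-3.510
  bounce: vy ← 0.59·3.510 = 2.071
Arc 5: start y=0.000, vy=2.071 → t=0.414, apex=0.214, x_land=99.131, impact vy=-2.071
  bounce: vy ← 0.59·2.071 = 1.222
Arc 6: start y=0.000, vy=1.222 → t=0.244, apex=0.075, x_land=102.370, impact vy=-1.222
  bounce: vy ← 0.59·1.222 = 0.721

1 3.154 14.600 41.819
2 2.016 5.082 68.557
3 1.190 1.769 84.332
4 0.702 0.616 93.639
5 0.414 0.214 99.131
6 0.244 0.075 102.370
final: 102.370 0.721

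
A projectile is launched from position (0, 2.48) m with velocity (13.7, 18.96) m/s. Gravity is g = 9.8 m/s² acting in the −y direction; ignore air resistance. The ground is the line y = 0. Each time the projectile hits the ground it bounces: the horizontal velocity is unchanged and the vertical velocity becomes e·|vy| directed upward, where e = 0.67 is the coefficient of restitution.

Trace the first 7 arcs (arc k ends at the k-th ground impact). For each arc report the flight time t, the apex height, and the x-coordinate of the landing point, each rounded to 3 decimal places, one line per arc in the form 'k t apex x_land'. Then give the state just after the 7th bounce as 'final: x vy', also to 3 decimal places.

1 3.996 20.821 54.746
2 2.762 9.347 92.588
3 1.851 4.196 117.942
4 1.240 1.883 134.930
5 0.831 0.845 146.311
6 0.557 0.380 153.937
7 0.373 0.170 159.046
final: 159.046 1.224

Arc 1: start y=2.480, vy=18.960 → t=3.996, apex=20.821, x_land=54.746, impact vy=-20.201
  bounce: vy ← 0.67·20.201 = 13.535
Arc 2: start y=0.000, vy=13.535 → t=2.762, apex=9.347, x_land=92.588, impact vy=-13.535
  bounce: vy ← 0.67·13.535 = 9.068
Arc 3: start y=0.000, vy=9.068 → t=1.851, apex=4.196, x_land=117.942, impact vy=-9.068
  bounce: vy ← 0.67·9.068 = 6.076
Arc 4: start y=0.000, vy=6.076 → t=1.240, apex=1.883, x_land=134.930, impact vy=-6.076
  bounce: vy ← 0.67·6.076 = 4.071
Arc 5: start y=0.000, vy=4.071 → t=0.831, apex=0.845, x_land=146.311, impact vy=-4.071
  bounce: vy ← 0.67·4.071 = 2.727
Arc 6: start y=0.000, vy=2.727 → t=0.557, apex=0.380, x_land=153.937, impact vy=-2.727
  bounce: vy ← 0.67·2.727 = 1.827
Arc 7: start y=0.000, vy=1.827 → t=0.373, apex=0.170, x_land=159.046, impact vy=-1.827
  bounce: vy ← 0.67·1.827 = 1.224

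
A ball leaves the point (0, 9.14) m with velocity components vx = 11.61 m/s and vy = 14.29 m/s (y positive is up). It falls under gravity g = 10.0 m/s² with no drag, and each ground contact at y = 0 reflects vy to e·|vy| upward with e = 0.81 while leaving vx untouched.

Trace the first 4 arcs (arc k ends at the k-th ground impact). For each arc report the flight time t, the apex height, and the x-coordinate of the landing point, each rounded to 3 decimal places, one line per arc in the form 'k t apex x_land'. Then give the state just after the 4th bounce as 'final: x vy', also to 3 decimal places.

Arc 1: start y=9.140, vy=14.290 → t=3.396, apex=19.350, x_land=39.430, impact vy=-19.672
  bounce: vy ← 0.81·19.672 = 15.935
Arc 2: start y=0.000, vy=15.935 → t=3.187, apex=12.696, x_land=76.431, impact vy=-15.935
  bounce: vy ← 0.81·15.935 = 12.907
Arc 3: start y=0.000, vy=12.907 → t=2.581, apex=8.330, x_land=106.401, impact vy=-12.907
  bounce: vy ← 0.81·12.907 = 10.455
Arc 4: start y=0.000, vy=10.455 → t=2.091, apex=5.465, x_land=130.677, impact vy=-10.455
  bounce: vy ← 0.81·10.455 = 8.468

1 3.396 19.350 39.430
2 3.187 12.696 76.431
3 2.581 8.330 106.401
4 2.091 5.465 130.677
final: 130.677 8.468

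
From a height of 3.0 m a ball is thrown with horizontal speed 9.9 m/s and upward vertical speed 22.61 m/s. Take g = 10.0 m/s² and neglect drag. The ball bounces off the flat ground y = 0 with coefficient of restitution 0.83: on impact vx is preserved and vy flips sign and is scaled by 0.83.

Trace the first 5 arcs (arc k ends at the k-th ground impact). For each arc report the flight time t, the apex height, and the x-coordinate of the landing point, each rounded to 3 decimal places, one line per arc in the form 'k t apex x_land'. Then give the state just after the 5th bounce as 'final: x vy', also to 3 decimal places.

1 4.651 28.561 46.045
2 3.967 19.675 85.322
3 3.293 13.554 117.922
4 2.733 9.338 144.981
5 2.269 6.433 167.439
final: 167.439 9.414

Arc 1: start y=3.000, vy=22.610 → t=4.651, apex=28.561, x_land=46.045, impact vy=-23.900
  bounce: vy ← 0.83·23.900 = 19.837
Arc 2: start y=0.000, vy=19.837 → t=3.967, apex=19.675, x_land=85.322, impact vy=-19.837
  bounce: vy ← 0.83·19.837 = 16.465
Arc 3: start y=0.000, vy=16.465 → t=3.293, apex=13.554, x_land=117.922, impact vy=-16.465
  bounce: vy ← 0.83·16.465 = 13.666
Arc 4: start y=0.000, vy=13.666 → t=2.733, apex=9.338, x_land=144.981, impact vy=-13.666
  bounce: vy ← 0.83·13.666 = 11.343
Arc 5: start y=0.000, vy=11.343 → t=2.269, apex=6.433, x_land=167.439, impact vy=-11.343
  bounce: vy ← 0.83·11.343 = 9.414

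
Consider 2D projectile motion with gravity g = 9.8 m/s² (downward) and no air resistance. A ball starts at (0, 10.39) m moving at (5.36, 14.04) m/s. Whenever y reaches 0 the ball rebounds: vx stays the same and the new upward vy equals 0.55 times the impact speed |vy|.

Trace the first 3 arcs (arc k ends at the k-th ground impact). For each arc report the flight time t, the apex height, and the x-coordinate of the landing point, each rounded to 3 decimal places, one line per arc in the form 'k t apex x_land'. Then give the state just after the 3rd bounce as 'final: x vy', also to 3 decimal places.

1 3.475 20.447 18.628
2 2.247 6.185 30.672
3 1.236 1.871 37.297
final: 37.297 3.331

Arc 1: start y=10.390, vy=14.040 → t=3.475, apex=20.447, x_land=18.628, impact vy=-20.019
  bounce: vy ← 0.55·20.019 = 11.011
Arc 2: start y=0.000, vy=11.011 → t=2.247, apex=6.185, x_land=30.672, impact vy=-11.011
  bounce: vy ← 0.55·11.011 = 6.056
Arc 3: start y=0.000, vy=6.056 → t=1.236, apex=1.871, x_land=37.297, impact vy=-6.056
  bounce: vy ← 0.55·6.056 = 3.331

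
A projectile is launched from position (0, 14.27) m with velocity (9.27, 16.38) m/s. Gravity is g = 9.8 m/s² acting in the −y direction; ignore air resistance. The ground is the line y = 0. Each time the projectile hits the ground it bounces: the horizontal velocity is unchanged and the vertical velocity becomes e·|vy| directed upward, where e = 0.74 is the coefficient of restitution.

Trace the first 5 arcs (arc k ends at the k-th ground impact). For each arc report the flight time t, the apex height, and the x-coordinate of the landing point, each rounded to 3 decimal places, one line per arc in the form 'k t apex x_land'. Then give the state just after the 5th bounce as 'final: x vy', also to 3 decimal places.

Arc 1: start y=14.270, vy=16.380 → t=4.060, apex=27.959, x_land=37.637, impact vy=-23.409
  bounce: vy ← 0.74·23.409 = 17.323
Arc 2: start y=0.000, vy=17.323 → t=3.535, apex=15.310, x_land=70.410, impact vy=-17.323
  bounce: vy ← 0.74·17.323 = 12.819
Arc 3: start y=0.000, vy=12.819 → t=2.616, apex=8.384, x_land=94.661, impact vy=-12.819
  bounce: vy ← 0.74·12.819 = 9.486
Arc 4: start y=0.000, vy=9.486 → t=1.936, apex=4.591, x_land=112.607, impact vy=-9.486
  bounce: vy ← 0.74·9.486 = 7.020
Arc 5: start y=0.000, vy=7.020 → t=1.433, apex=2.514, x_land=125.887, impact vy=-7.020
  bounce: vy ← 0.74·7.020 = 5.195

1 4.060 27.959 37.637
2 3.535 15.310 70.410
3 2.616 8.384 94.661
4 1.936 4.591 112.607
5 1.433 2.514 125.887
final: 125.887 5.195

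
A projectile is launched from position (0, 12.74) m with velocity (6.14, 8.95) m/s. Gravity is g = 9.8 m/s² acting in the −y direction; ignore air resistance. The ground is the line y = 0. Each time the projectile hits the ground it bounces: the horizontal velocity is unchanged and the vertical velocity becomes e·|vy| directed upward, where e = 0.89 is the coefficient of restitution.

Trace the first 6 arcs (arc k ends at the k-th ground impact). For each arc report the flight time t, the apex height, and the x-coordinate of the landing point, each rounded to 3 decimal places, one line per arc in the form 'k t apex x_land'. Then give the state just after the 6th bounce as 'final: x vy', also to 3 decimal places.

1 2.766 16.827 16.986
2 3.299 13.329 37.239
3 2.936 10.558 55.264
4 2.613 8.363 71.306
5 2.325 6.624 85.584
6 2.070 5.247 98.292
final: 98.292 9.025

Arc 1: start y=12.740, vy=8.950 → t=2.766, apex=16.827, x_land=16.986, impact vy=-18.161
  bounce: vy ← 0.89·18.161 = 16.163
Arc 2: start y=0.000, vy=16.163 → t=3.299, apex=13.329, x_land=37.239, impact vy=-16.163
  bounce: vy ← 0.89·16.163 = 14.385
Arc 3: start y=0.000, vy=14.385 → t=2.936, apex=10.558, x_land=55.264, impact vy=-14.385
  bounce: vy ← 0.89·14.385 = 12.803
Arc 4: start y=0.000, vy=12.803 → t=2.613, apex=8.363, x_land=71.306, impact vy=-12.803
  bounce: vy ← 0.89·12.803 = 11.394
Arc 5: start y=0.000, vy=11.394 → t=2.325, apex=6.624, x_land=85.584, impact vy=-11.394
  bounce: vy ← 0.89·11.394 = 10.141
Arc 6: start y=0.000, vy=10.141 → t=2.070, apex=5.247, x_land=98.292, impact vy=-10.141
  bounce: vy ← 0.89·10.141 = 9.025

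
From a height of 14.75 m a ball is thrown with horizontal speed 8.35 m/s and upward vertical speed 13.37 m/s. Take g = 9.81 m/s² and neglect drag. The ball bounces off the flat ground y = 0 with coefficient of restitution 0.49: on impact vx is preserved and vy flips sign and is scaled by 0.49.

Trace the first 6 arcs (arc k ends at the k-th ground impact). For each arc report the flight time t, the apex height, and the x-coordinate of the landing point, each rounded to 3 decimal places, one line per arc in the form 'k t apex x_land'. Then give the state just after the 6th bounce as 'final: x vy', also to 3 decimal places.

1 3.568 23.861 29.797
2 2.161 5.729 47.845
3 1.059 1.376 56.689
4 0.519 0.330 61.022
5 0.254 0.079 63.146
6 0.125 0.019 64.186
final: 64.186 0.299

Arc 1: start y=14.750, vy=13.370 → t=3.568, apex=23.861, x_land=29.797, impact vy=-21.637
  bounce: vy ← 0.49·21.637 = 10.602
Arc 2: start y=0.000, vy=10.602 → t=2.161, apex=5.729, x_land=47.845, impact vy=-10.602
  bounce: vy ← 0.49·10.602 = 5.195
Arc 3: start y=0.000, vy=5.195 → t=1.059, apex=1.376, x_land=56.689, impact vy=-5.195
  bounce: vy ← 0.49·5.195 = 2.546
Arc 4: start y=0.000, vy=2.546 → t=0.519, apex=0.330, x_land=61.022, impact vy=-2.546
  bounce: vy ← 0.49·2.546 = 1.247
Arc 5: start y=0.000, vy=1.247 → t=0.254, apex=0.079, x_land=63.146, impact vy=-1.247
  bounce: vy ← 0.49·1.247 = 0.611
Arc 6: start y=0.000, vy=0.611 → t=0.125, apex=0.019, x_land=64.186, impact vy=-0.611
  bounce: vy ← 0.49·0.611 = 0.299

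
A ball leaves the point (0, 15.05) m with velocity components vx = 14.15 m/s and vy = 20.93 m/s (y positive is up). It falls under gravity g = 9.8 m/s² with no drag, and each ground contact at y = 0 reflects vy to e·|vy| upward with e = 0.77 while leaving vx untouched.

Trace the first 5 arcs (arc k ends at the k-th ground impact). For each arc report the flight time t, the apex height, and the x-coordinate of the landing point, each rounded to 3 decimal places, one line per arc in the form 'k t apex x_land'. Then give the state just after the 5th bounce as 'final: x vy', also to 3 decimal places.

1 4.898 37.400 69.313
2 4.255 22.175 129.516
3 3.276 13.147 175.872
4 2.523 7.795 211.566
5 1.942 4.622 239.051
final: 239.051 7.329

Arc 1: start y=15.050, vy=20.930 → t=4.898, apex=37.400, x_land=69.313, impact vy=-27.075
  bounce: vy ← 0.77·27.075 = 20.848
Arc 2: start y=0.000, vy=20.848 → t=4.255, apex=22.175, x_land=129.516, impact vy=-20.848
  bounce: vy ← 0.77·20.848 = 16.053
Arc 3: start y=0.000, vy=16.053 → t=3.276, apex=13.147, x_land=175.872, impact vy=-16.053
  bounce: vy ← 0.77·16.053 = 12.361
Arc 4: start y=0.000, vy=12.361 → t=2.523, apex=7.795, x_land=211.566, impact vy=-12.361
  bounce: vy ← 0.77·12.361 = 9.518
Arc 5: start y=0.000, vy=9.518 → t=1.942, apex=4.622, x_land=239.051, impact vy=-9.518
  bounce: vy ← 0.77·9.518 = 7.329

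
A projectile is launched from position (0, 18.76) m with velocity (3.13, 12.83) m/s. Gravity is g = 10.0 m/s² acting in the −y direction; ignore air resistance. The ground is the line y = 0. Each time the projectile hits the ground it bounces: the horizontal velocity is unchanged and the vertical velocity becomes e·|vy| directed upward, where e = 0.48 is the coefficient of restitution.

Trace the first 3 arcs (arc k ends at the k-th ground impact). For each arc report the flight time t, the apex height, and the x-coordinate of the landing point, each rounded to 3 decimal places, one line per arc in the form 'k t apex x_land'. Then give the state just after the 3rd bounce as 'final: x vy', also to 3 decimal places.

Arc 1: start y=18.760, vy=12.830 → t=3.606, apex=26.990, x_land=11.288, impact vy=-23.234
  bounce: vy ← 0.48·23.234 = 11.152
Arc 2: start y=0.000, vy=11.152 → t=2.230, apex=6.219, x_land=18.269, impact vy=-11.152
  bounce: vy ← 0.48·11.152 = 5.353
Arc 3: start y=0.000, vy=5.353 → t=1.071, apex=1.433, x_land=21.620, impact vy=-5.353
  bounce: vy ← 0.48·5.353 = 2.569

1 3.606 26.990 11.288
2 2.230 6.219 18.269
3 1.071 1.433 21.620
final: 21.620 2.569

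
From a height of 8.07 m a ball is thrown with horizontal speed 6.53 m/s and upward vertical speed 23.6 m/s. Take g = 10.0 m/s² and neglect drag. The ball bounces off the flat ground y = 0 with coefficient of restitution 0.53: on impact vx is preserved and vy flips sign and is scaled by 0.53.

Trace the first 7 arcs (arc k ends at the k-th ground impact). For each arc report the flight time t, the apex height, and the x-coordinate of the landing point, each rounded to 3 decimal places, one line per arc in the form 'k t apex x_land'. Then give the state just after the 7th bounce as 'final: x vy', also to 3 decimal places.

Arc 1: start y=8.070, vy=23.600 → t=5.040, apex=35.918, x_land=32.913, impact vy=-26.802
  bounce: vy ← 0.53·26.802 = 14.205
Arc 2: start y=0.000, vy=14.205 → t=2.841, apex=10.089, x_land=51.465, impact vy=-14.205
  bounce: vy ← 0.53·14.205 = 7.529
Arc 3: start y=0.000, vy=7.529 → t=1.506, apex=2.834, x_land=61.297, impact vy=-7.529
  bounce: vy ← 0.53·7.529 = 3.990
Arc 4: start y=0.000, vy=3.990 → t=0.798, apex=0.796, x_land=66.508, impact vy=-3.990
  bounce: vy ← 0.53·3.990 = 2.115
Arc 5: start y=0.000, vy=2.115 → t=0.423, apex=0.224, x_land=69.270, impact vy=-2.115
  bounce: vy ← 0.53·2.115 = 1.121
Arc 6: start y=0.000, vy=1.121 → t=0.224, apex=0.063, x_land=70.734, impact vy=-1.121
  bounce: vy ← 0.53·1.121 = 0.594
Arc 7: start y=0.000, vy=0.594 → t=0.119, apex=0.018, x_land=71.510, impact vy=-0.594
  bounce: vy ← 0.53·0.594 = 0.315

1 5.040 35.918 32.913
2 2.841 10.089 51.465
3 1.506 2.834 61.297
4 0.798 0.796 66.508
5 0.423 0.224 69.270
6 0.224 0.063 70.734
7 0.119 0.018 71.510
final: 71.510 0.315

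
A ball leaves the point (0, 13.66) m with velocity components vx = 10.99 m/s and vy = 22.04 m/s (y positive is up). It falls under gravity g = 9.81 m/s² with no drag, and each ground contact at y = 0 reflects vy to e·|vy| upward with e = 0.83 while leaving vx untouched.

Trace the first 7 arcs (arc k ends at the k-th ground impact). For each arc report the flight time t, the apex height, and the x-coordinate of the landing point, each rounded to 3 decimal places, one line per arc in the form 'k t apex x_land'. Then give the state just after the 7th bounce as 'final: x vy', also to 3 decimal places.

Arc 1: start y=13.660, vy=22.040 → t=5.045, apex=38.418, x_land=55.448, impact vy=-27.455
  bounce: vy ← 0.83·27.455 = 22.788
Arc 2: start y=0.000, vy=22.788 → t=4.646, apex=26.466, x_land=106.506, impact vy=-22.788
  bounce: vy ← 0.83·22.788 = 18.914
Arc 3: start y=0.000, vy=18.914 → t=3.856, apex=18.233, x_land=148.883, impact vy=-18.914
  bounce: vy ← 0.83·18.914 = 15.698
Arc 4: start y=0.000, vy=15.698 → t=3.200, apex=12.561, x_land=184.056, impact vy=-15.698
  bounce: vy ← 0.83·15.698 = 13.030
Arc 5: start y=0.000, vy=13.030 → t=2.656, apex=8.653, x_land=213.250, impact vy=-13.030
  bounce: vy ← 0.83·13.030 = 10.815
Arc 6: start y=0.000, vy=10.815 → t=2.205, apex=5.961, x_land=237.481, impact vy=-10.815
  bounce: vy ← 0.83·10.815 = 8.976
Arc 7: start y=0.000, vy=8.976 → t=1.830, apex=4.107, x_land=257.592, impact vy=-8.976
  bounce: vy ← 0.83·8.976 = 7.450

1 5.045 38.418 55.448
2 4.646 26.466 106.506
3 3.856 18.233 148.883
4 3.200 12.561 184.056
5 2.656 8.653 213.250
6 2.205 5.961 237.481
7 1.830 4.107 257.592
final: 257.592 7.450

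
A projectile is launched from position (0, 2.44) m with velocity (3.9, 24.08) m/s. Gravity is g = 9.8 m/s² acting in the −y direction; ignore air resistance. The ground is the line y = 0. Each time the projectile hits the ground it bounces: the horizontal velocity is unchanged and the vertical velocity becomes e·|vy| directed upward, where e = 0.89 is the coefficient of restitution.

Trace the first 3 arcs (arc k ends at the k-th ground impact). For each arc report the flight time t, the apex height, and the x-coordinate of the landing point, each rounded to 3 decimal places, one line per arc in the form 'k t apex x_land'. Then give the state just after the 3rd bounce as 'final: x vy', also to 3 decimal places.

1 5.014 32.024 19.553
2 4.551 25.366 37.300
3 4.050 20.093 53.095
final: 53.095 17.662

Arc 1: start y=2.440, vy=24.080 → t=5.014, apex=32.024, x_land=19.553, impact vy=-25.053
  bounce: vy ← 0.89·25.053 = 22.297
Arc 2: start y=0.000, vy=22.297 → t=4.551, apex=25.366, x_land=37.300, impact vy=-22.297
  bounce: vy ← 0.89·22.297 = 19.845
Arc 3: start y=0.000, vy=19.845 → t=4.050, apex=20.093, x_land=53.095, impact vy=-19.845
  bounce: vy ← 0.89·19.845 = 17.662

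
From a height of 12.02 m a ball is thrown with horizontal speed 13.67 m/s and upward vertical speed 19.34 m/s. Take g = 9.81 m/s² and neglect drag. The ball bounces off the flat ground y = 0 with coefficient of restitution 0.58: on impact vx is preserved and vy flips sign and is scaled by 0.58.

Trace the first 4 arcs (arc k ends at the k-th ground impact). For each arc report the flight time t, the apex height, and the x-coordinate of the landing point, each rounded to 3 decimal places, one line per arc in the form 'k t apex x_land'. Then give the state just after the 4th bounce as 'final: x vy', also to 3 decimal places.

Arc 1: start y=12.020, vy=19.340 → t=4.489, apex=31.084, x_land=61.362, impact vy=-24.696
  bounce: vy ← 0.58·24.696 = 14.323
Arc 2: start y=0.000, vy=14.323 → t=2.920, apex=10.457, x_land=101.281, impact vy=-14.323
  bounce: vy ← 0.58·14.323 = 8.308
Arc 3: start y=0.000, vy=8.308 → t=1.694, apex=3.518, x_land=124.434, impact vy=-8.308
  bounce: vy ← 0.58·8.308 = 4.818
Arc 4: start y=0.000, vy=4.818 → t=0.982, apex=1.183, x_land=137.862, impact vy=-4.818
  bounce: vy ← 0.58·4.818 = 2.795

1 4.489 31.084 61.362
2 2.920 10.457 101.281
3 1.694 3.518 124.434
4 0.982 1.183 137.862
final: 137.862 2.795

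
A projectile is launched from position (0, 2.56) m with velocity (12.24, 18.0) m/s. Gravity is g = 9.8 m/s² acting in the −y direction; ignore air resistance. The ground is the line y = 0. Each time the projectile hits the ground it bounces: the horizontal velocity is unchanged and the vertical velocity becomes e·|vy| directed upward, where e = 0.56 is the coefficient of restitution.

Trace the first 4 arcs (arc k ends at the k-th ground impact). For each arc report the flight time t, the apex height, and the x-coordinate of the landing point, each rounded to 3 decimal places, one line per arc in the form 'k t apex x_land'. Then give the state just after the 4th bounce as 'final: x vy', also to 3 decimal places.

1 3.811 19.091 46.641
2 2.211 5.987 73.700
3 1.238 1.877 88.853
4 0.693 0.589 97.339
final: 97.339 1.902

Arc 1: start y=2.560, vy=18.000 → t=3.811, apex=19.091, x_land=46.641, impact vy=-19.344
  bounce: vy ← 0.56·19.344 = 10.832
Arc 2: start y=0.000, vy=10.832 → t=2.211, apex=5.987, x_land=73.700, impact vy=-10.832
  bounce: vy ← 0.56·10.832 = 6.066
Arc 3: start y=0.000, vy=6.066 → t=1.238, apex=1.877, x_land=88.853, impact vy=-6.066
  bounce: vy ← 0.56·6.066 = 3.397
Arc 4: start y=0.000, vy=3.397 → t=0.693, apex=0.589, x_land=97.339, impact vy=-3.397
  bounce: vy ← 0.56·3.397 = 1.902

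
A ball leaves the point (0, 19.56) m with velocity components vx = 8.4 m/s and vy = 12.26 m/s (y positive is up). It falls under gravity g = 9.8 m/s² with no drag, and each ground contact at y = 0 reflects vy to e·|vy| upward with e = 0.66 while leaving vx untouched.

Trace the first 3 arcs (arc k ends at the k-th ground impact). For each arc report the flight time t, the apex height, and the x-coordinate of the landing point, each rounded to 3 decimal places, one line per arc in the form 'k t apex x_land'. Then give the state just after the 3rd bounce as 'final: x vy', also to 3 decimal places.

1 3.608 27.229 30.310
2 3.112 11.861 56.448
3 2.054 5.167 73.699
final: 73.699 6.642

Arc 1: start y=19.560, vy=12.260 → t=3.608, apex=27.229, x_land=30.310, impact vy=-23.102
  bounce: vy ← 0.66·23.102 = 15.247
Arc 2: start y=0.000, vy=15.247 → t=3.112, apex=11.861, x_land=56.448, impact vy=-15.247
  bounce: vy ← 0.66·15.247 = 10.063
Arc 3: start y=0.000, vy=10.063 → t=2.054, apex=5.167, x_land=73.699, impact vy=-10.063
  bounce: vy ← 0.66·10.063 = 6.642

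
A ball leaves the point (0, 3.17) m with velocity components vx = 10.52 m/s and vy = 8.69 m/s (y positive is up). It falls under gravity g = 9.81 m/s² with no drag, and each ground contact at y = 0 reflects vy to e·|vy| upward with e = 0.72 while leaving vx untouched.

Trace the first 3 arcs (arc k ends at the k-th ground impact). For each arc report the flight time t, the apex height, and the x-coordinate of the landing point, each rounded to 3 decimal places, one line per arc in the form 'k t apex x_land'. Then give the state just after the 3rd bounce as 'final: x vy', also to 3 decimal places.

Arc 1: start y=3.170, vy=8.690 → t=2.082, apex=7.019, x_land=21.903, impact vy=-11.735
  bounce: vy ← 0.72·11.735 = 8.449
Arc 2: start y=0.000, vy=8.449 → t=1.723, apex=3.639, x_land=40.025, impact vy=-8.449
  bounce: vy ← 0.72·8.449 = 6.083
Arc 3: start y=0.000, vy=6.083 → t=1.240, apex=1.886, x_land=53.072, impact vy=-6.083
  bounce: vy ← 0.72·6.083 = 4.380

1 2.082 7.019 21.903
2 1.723 3.639 40.025
3 1.240 1.886 53.072
final: 53.072 4.380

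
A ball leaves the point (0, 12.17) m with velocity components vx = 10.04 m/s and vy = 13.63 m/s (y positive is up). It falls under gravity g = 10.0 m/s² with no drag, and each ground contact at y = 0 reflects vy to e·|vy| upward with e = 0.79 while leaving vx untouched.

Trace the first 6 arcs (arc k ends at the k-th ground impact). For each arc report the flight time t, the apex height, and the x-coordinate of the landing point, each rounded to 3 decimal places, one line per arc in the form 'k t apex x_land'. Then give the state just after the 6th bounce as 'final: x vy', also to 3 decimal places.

Arc 1: start y=12.170, vy=13.630 → t=3.435, apex=21.459, x_land=34.484, impact vy=-20.717
  bounce: vy ← 0.79·20.717 = 16.366
Arc 2: start y=0.000, vy=16.366 → t=3.273, apex=13.392, x_land=67.347, impact vy=-16.366
  bounce: vy ← 0.79·16.366 = 12.929
Arc 3: start y=0.000, vy=12.929 → t=2.586, apex=8.358, x_land=93.309, impact vy=-12.929
  bounce: vy ← 0.79·12.929 = 10.214
Arc 4: start y=0.000, vy=10.214 → t=2.043, apex=5.216, x_land=113.819, impact vy=-10.214
  bounce: vy ← 0.79·10.214 = 8.069
Arc 5: start y=0.000, vy=8.069 → t=1.614, apex=3.256, x_land=130.022, impact vy=-8.069
  bounce: vy ← 0.79·8.069 = 6.375
Arc 6: start y=0.000, vy=6.375 → t=1.275, apex=2.032, x_land=142.822, impact vy=-6.375
  bounce: vy ← 0.79·6.375 = 5.036

1 3.435 21.459 34.484
2 3.273 13.392 67.347
3 2.586 8.358 93.309
4 2.043 5.216 113.819
5 1.614 3.256 130.022
6 1.275 2.032 142.822
final: 142.822 5.036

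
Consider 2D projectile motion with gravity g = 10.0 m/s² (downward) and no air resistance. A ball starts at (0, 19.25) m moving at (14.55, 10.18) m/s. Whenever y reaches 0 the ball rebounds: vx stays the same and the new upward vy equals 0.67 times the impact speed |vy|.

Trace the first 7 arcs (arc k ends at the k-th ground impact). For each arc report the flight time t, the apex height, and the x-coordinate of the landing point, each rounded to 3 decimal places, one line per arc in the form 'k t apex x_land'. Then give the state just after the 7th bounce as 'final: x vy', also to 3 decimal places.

Arc 1: start y=19.250, vy=10.180 → t=3.229, apex=24.432, x_land=46.975, impact vy=-22.105
  bounce: vy ← 0.67·22.105 = 14.810
Arc 2: start y=0.000, vy=14.810 → t=2.962, apex=10.967, x_land=90.073, impact vy=-14.810
  bounce: vy ← 0.67·14.810 = 9.923
Arc 3: start y=0.000, vy=9.923 → t=1.985, apex=4.923, x_land=118.949, impact vy=-9.923
  bounce: vy ← 0.67·9.923 = 6.648
Arc 4: start y=0.000, vy=6.648 → t=1.330, apex=2.210, x_land=138.295, impact vy=-6.648
  bounce: vy ← 0.67·6.648 = 4.454
Arc 5: start y=0.000, vy=4.454 → t=0.891, apex=0.992, x_land=151.258, impact vy=-4.454
  bounce: vy ← 0.67·4.454 = 2.984
Arc 6: start y=0.000, vy=2.984 → t=0.597, apex=0.445, x_land=159.943, impact vy=-2.984
  bounce: vy ← 0.67·2.984 = 2.000
Arc 7: start y=0.000, vy=2.000 → t=0.400, apex=0.200, x_land=165.761, impact vy=-2.000
  bounce: vy ← 0.67·2.000 = 1.340

1 3.229 24.432 46.975
2 2.962 10.967 90.073
3 1.985 4.923 118.949
4 1.330 2.210 138.295
5 0.891 0.992 151.258
6 0.597 0.445 159.943
7 0.400 0.200 165.761
final: 165.761 1.340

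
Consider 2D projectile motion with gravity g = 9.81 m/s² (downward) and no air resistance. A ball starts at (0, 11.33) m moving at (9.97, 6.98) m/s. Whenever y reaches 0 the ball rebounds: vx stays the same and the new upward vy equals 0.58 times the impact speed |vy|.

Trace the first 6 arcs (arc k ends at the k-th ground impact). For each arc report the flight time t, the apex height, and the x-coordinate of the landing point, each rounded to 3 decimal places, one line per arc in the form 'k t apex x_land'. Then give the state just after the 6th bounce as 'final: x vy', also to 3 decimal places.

1 2.390 13.813 23.825
2 1.947 4.647 43.233
3 1.129 1.563 54.490
4 0.655 0.526 61.018
5 0.380 0.177 64.805
6 0.220 0.060 67.001
final: 67.001 0.627

Arc 1: start y=11.330, vy=6.980 → t=2.390, apex=13.813, x_land=23.825, impact vy=-16.463
  bounce: vy ← 0.58·16.463 = 9.548
Arc 2: start y=0.000, vy=9.548 → t=1.947, apex=4.647, x_land=43.233, impact vy=-9.548
  bounce: vy ← 0.58·9.548 = 5.538
Arc 3: start y=0.000, vy=5.538 → t=1.129, apex=1.563, x_land=54.490, impact vy=-5.538
  bounce: vy ← 0.58·5.538 = 3.212
Arc 4: start y=0.000, vy=3.212 → t=0.655, apex=0.526, x_land=61.018, impact vy=-3.212
  bounce: vy ← 0.58·3.212 = 1.863
Arc 5: start y=0.000, vy=1.863 → t=0.380, apex=0.177, x_land=64.805, impact vy=-1.863
  bounce: vy ← 0.58·1.863 = 1.081
Arc 6: start y=0.000, vy=1.081 → t=0.220, apex=0.060, x_land=67.001, impact vy=-1.081
  bounce: vy ← 0.58·1.081 = 0.627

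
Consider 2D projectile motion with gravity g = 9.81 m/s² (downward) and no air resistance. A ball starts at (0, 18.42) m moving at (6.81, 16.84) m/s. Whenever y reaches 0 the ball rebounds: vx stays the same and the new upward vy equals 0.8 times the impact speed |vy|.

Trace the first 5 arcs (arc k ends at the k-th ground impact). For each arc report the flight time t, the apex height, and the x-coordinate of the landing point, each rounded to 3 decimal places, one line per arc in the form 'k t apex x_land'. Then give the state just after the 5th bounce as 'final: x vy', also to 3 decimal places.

Arc 1: start y=18.420, vy=16.840 → t=4.305, apex=32.874, x_land=29.320, impact vy=-25.397
  bounce: vy ← 0.8·25.397 = 20.317
Arc 2: start y=0.000, vy=20.317 → t=4.142, apex=21.039, x_land=57.528, impact vy=-20.317
  bounce: vy ← 0.8·20.317 = 16.254
Arc 3: start y=0.000, vy=16.254 → t=3.314, apex=13.465, x_land=80.095, impact vy=-16.254
  bounce: vy ← 0.8·16.254 = 13.003
Arc 4: start y=0.000, vy=13.003 → t=2.651, apex=8.618, x_land=98.148, impact vy=-13.003
  bounce: vy ← 0.8·13.003 = 10.402
Arc 5: start y=0.000, vy=10.402 → t=2.121, apex=5.515, x_land=112.590, impact vy=-10.402
  bounce: vy ← 0.8·10.402 = 8.322

1 4.305 32.874 29.320
2 4.142 21.039 57.528
3 3.314 13.465 80.095
4 2.651 8.618 98.148
5 2.121 5.515 112.590
final: 112.590 8.322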